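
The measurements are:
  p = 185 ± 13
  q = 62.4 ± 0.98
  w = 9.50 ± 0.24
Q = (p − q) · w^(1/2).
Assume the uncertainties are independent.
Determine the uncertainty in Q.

Let u = p − q = 123. δu = √(δp² + δq²) = √(169 + 0.960) = 13.0, so δu/u = 0.106.
Q is then a monomial in u, w:
δQ/Q = √((δu/u)² + (½·δw/w)²) = √(0.0113 + 0.000160) = 0.107
Q = 378, so δQ = 0.107 × 378 = 40.5.

40.5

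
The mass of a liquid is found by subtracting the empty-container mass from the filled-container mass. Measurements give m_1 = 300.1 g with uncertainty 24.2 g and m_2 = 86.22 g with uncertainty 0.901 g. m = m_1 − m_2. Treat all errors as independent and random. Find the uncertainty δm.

24.2 g

m is a linear combination, so absolute uncertainties add in quadrature:
  (δm_1)² = 586;  (δm_2)² = 0.812
δm = √(586) = 24.2 g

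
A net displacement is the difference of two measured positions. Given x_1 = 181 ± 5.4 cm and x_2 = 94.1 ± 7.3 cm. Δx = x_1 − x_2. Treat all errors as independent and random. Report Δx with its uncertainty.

86.9 ± 9.08 cm

Each term contributes (cᵢ δxᵢ)² to (δΔx)²:
  (δx_1)² = 29.2;  (δx_2)² = 53.3
δΔx = √(82.5) = 9.08 cm
Δx = 86.9 cm.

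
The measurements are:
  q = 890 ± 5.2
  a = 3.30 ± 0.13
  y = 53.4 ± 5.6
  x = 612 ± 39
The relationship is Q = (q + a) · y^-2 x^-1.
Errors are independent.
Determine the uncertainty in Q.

Let u = q + a = 893. δu = √(δq² + δa²) = √(27.0 + 0.0169) = 5.20, so δu/u = 0.00582.
Q is then a monomial in u, y, x:
δQ/Q = √((δu/u)² + (-2·δy/y)² + (-1·δx/x)²) = √(3.39e-05 + 0.0440 + 0.00406) = 0.219
Q = 0.000512, so δQ = 0.219 × 0.000512 = 0.000112.

0.000112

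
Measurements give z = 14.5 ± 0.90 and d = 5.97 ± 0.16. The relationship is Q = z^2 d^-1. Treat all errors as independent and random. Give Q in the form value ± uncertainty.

Each factor contributes (exponent × relative error)² to (δQ/Q)²:
  (2·δz/z)² = (2×0.0621)² = 0.0154;  (-1·δd/d)² = (-1×0.0268)² = 0.000718
δQ/Q = √(0.0161) = 0.127
Q = 35.2, so δQ = 0.127 × 35.2 = 4.47.

35.2 ± 4.47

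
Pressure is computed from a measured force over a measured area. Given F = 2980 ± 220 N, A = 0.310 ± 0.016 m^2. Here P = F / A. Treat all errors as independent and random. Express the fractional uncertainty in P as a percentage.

Each factor contributes (exponent × relative error)² to (δP/P)²:
  (1·δF/F)² = (1×0.0738)² = 0.00545;  (-1·δA/A)² = (-1×0.0516)² = 0.00266
δP/P = √(0.00811) = 0.0901

9.01%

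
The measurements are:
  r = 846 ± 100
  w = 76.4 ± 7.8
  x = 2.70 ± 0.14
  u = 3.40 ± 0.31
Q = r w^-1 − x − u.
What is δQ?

Let p = r·w^-1 = 11.1. δp/p = √((1·δr/r)² + (-1·δw/w)²) = √(0.0140 + 0.0104) = 0.156, so δp = 1.73.
Q = p − x − u: δQ = √(δp² + δx² + δu²) = √(2.99 + 0.0196 + 0.0961) = 1.76

1.76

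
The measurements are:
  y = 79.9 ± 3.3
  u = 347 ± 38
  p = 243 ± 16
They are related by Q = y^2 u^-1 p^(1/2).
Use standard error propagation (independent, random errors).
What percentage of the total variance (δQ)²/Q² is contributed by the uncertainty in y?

(δQ/Q)² = (2·δy/y)² + (-1·δu/u)² + (½·δp/p)²
  y term: (2×0.0413)² = 0.00682
  u term: (-1×0.110)² = 0.0120
  p term: (0.5×0.0658)² = 0.00108
Total = 0.0199. Share from y = 0.00682/0.0199 = 0.343.

34.3%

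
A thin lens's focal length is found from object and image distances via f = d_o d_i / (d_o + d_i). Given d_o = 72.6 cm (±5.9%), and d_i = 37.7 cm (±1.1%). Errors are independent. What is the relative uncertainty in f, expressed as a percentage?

2.14%

∂f/∂d_o = (d_i/(d_o+d_i))² = 0.117;  ∂f/∂d_i = (d_o/(d_o+d_i))² = 0.433
δf = √((∂f/∂d_o · δd_o)² + (∂f/∂d_i · δd_i)²) = √(0.250 + 0.0323) = 0.532 cm
f = 24.8 cm, so δf/f = 0.532/24.8 = 0.0214.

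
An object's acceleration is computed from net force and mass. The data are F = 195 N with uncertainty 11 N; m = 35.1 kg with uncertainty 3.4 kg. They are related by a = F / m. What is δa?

Each factor contributes (exponent × relative error)² to (δa/a)²:
  (1·δF/F)² = (1×0.0564)² = 0.00318;  (-1·δm/m)² = (-1×0.0969)² = 0.00938
δa/a = √(0.0126) = 0.112
a = 5.56 m/s^2, so δa = 0.112 × 5.56 = 0.623 m/s^2.

0.623 m/s^2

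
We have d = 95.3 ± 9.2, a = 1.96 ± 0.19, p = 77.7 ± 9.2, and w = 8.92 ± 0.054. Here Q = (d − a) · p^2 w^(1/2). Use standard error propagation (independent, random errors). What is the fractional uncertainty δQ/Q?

0.257

Let u = d − a = 93.3. δu = √(δd² + δa²) = √(84.6 + 0.0361) = 9.20, so δu/u = 0.0986.
Q is then a monomial in u, p, w:
δQ/Q = √((δu/u)² + (2·δp/p)² + (½·δw/w)²) = √(0.00972 + 0.0561 + 9.16e-06) = 0.257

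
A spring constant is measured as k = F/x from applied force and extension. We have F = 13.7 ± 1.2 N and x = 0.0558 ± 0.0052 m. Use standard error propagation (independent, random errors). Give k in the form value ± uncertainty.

246 ± 31.4 N/m

k is a product of powers, so relative uncertainties combine in quadrature:
  (1·δF/F)² = (1×0.0876)² = 0.00767;  (-1·δx/x)² = (-1×0.0932)² = 0.00868
δk/k = √(0.0164) = 0.128
k = 246 N/m, so δk = 0.128 × 246 = 31.4 N/m.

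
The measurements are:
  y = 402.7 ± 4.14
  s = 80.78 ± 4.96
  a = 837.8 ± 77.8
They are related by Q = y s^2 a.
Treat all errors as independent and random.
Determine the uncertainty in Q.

For a monomial Q ∝ y, s^2, a, fractional errors add in quadrature:
  (1·δy/y)² = (1×0.0103)² = 0.000106;  (2·δs/s)² = (2×0.0614)² = 0.0151;  (1·δa/a)² = (1×0.0929)² = 0.00862
δQ/Q = √(0.0238) = 0.154
Q = 2.202e+09, so δQ = 0.154 × 2.202e+09 = 3.4e+08.

3.4e+08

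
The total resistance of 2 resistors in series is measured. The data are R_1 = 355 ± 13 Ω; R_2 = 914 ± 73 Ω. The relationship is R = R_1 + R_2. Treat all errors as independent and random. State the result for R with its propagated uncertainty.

1270 ± 74.1 Ω

Sums and differences: (δR)² = Σ (cᵢ δxᵢ)².
  (δR_1)² = 169;  (δR_2)² = 5330
δR = √(5500) = 74.1 Ω
R = 1270 Ω.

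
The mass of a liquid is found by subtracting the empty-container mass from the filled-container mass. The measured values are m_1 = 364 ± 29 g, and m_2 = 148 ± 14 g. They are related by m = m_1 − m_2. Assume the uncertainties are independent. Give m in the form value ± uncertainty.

For a sum/difference, combine absolute errors in quadrature:
  (δm_1)² = 841;  (δm_2)² = 196
δm = √(1040) = 32.2 g
m = 216 g.

216 ± 32.2 g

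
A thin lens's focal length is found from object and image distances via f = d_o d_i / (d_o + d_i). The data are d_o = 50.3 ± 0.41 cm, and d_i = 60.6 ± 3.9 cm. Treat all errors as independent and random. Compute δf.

0.812 cm

∂f/∂d_o = (d_i/(d_o+d_i))² = 0.299;  ∂f/∂d_i = (d_o/(d_o+d_i))² = 0.206
δf = √((∂f/∂d_o · δd_o)² + (∂f/∂d_i · δd_i)²) = √(0.0150 + 0.644) = 0.812 cm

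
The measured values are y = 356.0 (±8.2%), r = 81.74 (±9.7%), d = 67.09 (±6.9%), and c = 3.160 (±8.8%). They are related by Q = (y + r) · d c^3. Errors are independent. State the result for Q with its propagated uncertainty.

(9.267 ± 2.61) × 10^5

Let u = y + r = 437.7. δu = √(δy² + δr²) = √(852 + 62.9) = 30.2, so δu/u = 0.0691.
Q is then a monomial in u, d, c:
δQ/Q = √((δu/u)² + (1·δd/d)² + (3·δc/c)²) = √(0.00478 + 0.00476 + 0.0697) = 0.281
Q = 926700, so δQ = 0.281 × 926700 = 2.61e+05.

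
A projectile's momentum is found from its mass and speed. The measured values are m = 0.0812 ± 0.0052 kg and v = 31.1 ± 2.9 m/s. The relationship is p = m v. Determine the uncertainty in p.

Each factor contributes (exponent × relative error)² to (δp/p)²:
  (1·δm/m)² = (1×0.0640)² = 0.00410;  (1·δv/v)² = (1×0.0932)² = 0.00870
δp/p = √(0.0128) = 0.113
p = 2.53 kg·m/s, so δp = 0.113 × 2.53 = 0.286 kg·m/s.

0.286 kg·m/s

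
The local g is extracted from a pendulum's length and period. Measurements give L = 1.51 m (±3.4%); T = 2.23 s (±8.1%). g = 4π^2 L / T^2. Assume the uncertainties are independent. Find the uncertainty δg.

Since g is a product/quotient, work with relative uncertainties:
  (1·δL/L)² = (1×0.0340)² = 0.00116;  (-2·δT/T)² = (-2×0.0810)² = 0.0262
δg/g = √(0.0274) = 0.166
g = 12.0 m/s^2, so δg = 0.166 × 12.0 = 1.98 m/s^2.

1.98 m/s^2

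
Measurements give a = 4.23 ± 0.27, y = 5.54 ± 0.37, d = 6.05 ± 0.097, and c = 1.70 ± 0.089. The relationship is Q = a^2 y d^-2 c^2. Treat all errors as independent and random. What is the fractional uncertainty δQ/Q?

0.181

For a monomial Q ∝ a^2, y, d^-2, c^2, fractional errors add in quadrature:
  (2·δa/a)² = (2×0.0638)² = 0.0163;  (1·δy/y)² = (1×0.0668)² = 0.00446;  (-2·δd/d)² = (-2×0.0160)² = 0.00103;  (2·δc/c)² = (2×0.0524)² = 0.0110
δQ/Q = √(0.0327) = 0.181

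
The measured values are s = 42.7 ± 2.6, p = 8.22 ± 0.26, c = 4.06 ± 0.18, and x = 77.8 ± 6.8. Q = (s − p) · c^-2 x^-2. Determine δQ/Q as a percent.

Let u = s − p = 34.5. δu = √(δs² + δp²) = √(6.76 + 0.0676) = 2.61, so δu/u = 0.0758.
Q is then a monomial in u, c, x:
δQ/Q = √((δu/u)² + (-2·δc/c)² + (-2·δx/x)²) = √(0.00574 + 0.00786 + 0.0306) = 0.210

21.0%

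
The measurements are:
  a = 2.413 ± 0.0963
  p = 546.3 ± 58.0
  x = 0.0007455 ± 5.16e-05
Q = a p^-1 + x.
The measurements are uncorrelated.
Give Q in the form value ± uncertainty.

Let w = a·p^-1 = 0.004417. δw/w = √((1·δa/a)² + (-1·δp/p)²) = √(0.00159 + 0.0113) = 0.113, so δw = 0.000501.
Q = w + x: δQ = √(δw² + δx²) = √(2.51e-07 + 2.66e-09) = 0.000504
Q = 0.005162.

0.005162 ± 0.000504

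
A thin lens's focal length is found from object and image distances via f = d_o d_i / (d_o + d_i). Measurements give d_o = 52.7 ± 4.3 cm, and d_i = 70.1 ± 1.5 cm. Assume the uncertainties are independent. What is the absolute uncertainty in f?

∂f/∂d_o = (d_i/(d_o+d_i))² = 0.326;  ∂f/∂d_i = (d_o/(d_o+d_i))² = 0.184
δf = √((∂f/∂d_o · δd_o)² + (∂f/∂d_i · δd_i)²) = √(1.96 + 0.0763) = 1.43 cm

1.43 cm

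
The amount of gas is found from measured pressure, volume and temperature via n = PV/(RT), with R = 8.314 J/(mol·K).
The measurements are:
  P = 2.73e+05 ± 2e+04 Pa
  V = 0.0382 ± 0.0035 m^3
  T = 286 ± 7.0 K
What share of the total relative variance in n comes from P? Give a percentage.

(δn/n)² = (1·δP/P)² + (1·δV/V)² + (-1·δT/T)²
  P term: (1×0.0733)² = 0.00537
  V term: (1×0.0916)² = 0.00839
  T term: (-1×0.0245)² = 0.000599
Total = 0.0144. Share from P = 0.00537/0.0144 = 0.374.

37.4%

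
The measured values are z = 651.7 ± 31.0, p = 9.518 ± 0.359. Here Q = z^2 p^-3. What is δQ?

Since Q is a product/quotient, work with relative uncertainties:
  (2·δz/z)² = (2×0.0476)² = 0.00905;  (-3·δp/p)² = (-3×0.0377)² = 0.0128
δQ/Q = √(0.0219) = 0.148
Q = 492.6, so δQ = 0.148 × 492.6 = 72.8.

72.8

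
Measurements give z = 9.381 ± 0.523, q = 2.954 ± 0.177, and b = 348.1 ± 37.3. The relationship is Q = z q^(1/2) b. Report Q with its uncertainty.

5613 ± 698

For a monomial Q ∝ z, q^(1/2), b, fractional errors add in quadrature:
  (1·δz/z)² = (1×0.0558)² = 0.00311;  (½·δq/q)² = (0.5×0.0599)² = 0.000898;  (1·δb/b)² = (1×0.107)² = 0.0115
δQ/Q = √(0.0155) = 0.124
Q = 5613, so δQ = 0.124 × 5613 = 698.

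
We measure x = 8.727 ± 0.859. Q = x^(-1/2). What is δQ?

Q ∝ x^(-1/2), so δQ/Q = |−½| · δx/x = 0.5 × 0.0984 = 0.0492.
Q = 0.3385, so δQ = 0.0492 × 0.3385 = 0.0167.

0.0167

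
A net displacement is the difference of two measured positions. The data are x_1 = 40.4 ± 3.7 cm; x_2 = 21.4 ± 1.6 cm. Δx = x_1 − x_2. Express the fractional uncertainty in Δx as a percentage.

Absolute uncertainties add in quadrature for a linear combination:
  (δx_1)² = 13.7;  (δx_2)² = 2.56
δΔx = √(16.2) = 4.03 cm
Δx = 19.0 cm, so δΔx/Δx = 4.03/19.0 = 0.212.

21.2%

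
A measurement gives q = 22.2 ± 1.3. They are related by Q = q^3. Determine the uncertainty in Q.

1920

Q ∝ q^3, so δQ/Q = |3| · δq/q = 3 × 0.0586 = 0.176.
Q = 10900, so δQ = 0.176 × 10900 = 1920.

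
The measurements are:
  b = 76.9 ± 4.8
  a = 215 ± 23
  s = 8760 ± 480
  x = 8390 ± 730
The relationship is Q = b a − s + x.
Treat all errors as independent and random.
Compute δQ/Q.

Let p = b·a = 16500. δp/p = √((1·δb/b)² + (1·δa/a)²) = √(0.00390 + 0.0114) = 0.124, so δp = 2050.
Q = p − s + x: δQ = √(δp² + δs² + δx²) = √(4.19e+06 + 2.3e+05 + 5.33e+05) = 2230
Q = 16200, so δQ/Q = 2230/16200 = 0.138.

0.138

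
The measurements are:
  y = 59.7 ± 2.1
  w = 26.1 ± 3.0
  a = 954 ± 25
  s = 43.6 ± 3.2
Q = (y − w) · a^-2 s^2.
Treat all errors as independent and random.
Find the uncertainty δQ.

0.0133

Let u = y − w = 33.6. δu = √(δy² + δw²) = √(4.41 + 9.00) = 3.66, so δu/u = 0.109.
Q is then a monomial in u, a, s:
δQ/Q = √((δu/u)² + (-2·δa/a)² + (2·δs/s)²) = √(0.0119 + 0.00275 + 0.0215) = 0.190
Q = 0.0702, so δQ = 0.190 × 0.0702 = 0.0133.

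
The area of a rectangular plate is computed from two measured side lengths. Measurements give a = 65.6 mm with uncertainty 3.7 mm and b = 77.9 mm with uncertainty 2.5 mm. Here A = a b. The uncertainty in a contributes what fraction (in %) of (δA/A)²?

(δA/A)² = (1·δa/a)² + (1·δb/b)²
  a term: (1×0.0564)² = 0.00318
  b term: (1×0.0321)² = 0.00103
Total = 0.00421. Share from a = 0.00318/0.00421 = 0.755.

75.5%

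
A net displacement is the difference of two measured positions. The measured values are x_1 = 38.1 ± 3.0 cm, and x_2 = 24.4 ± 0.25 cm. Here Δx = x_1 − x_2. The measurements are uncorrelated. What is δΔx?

3.01 cm

Sums and differences: (δΔx)² = Σ (cᵢ δxᵢ)².
  (δx_1)² = 9.00;  (δx_2)² = 0.0625
δΔx = √(9.06) = 3.01 cm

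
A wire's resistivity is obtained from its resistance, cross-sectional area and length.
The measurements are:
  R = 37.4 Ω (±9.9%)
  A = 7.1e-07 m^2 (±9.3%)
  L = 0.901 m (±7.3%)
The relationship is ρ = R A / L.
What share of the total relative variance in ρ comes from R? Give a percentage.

(δρ/ρ)² = (1·δR/R)² + (1·δA/A)² + (-1·δL/L)²
  R term: (1×0.0990)² = 0.00980
  A term: (1×0.0930)² = 0.00865
  L term: (-1×0.0730)² = 0.00533
Total = 0.0238. Share from R = 0.00980/0.0238 = 0.412.

41.2%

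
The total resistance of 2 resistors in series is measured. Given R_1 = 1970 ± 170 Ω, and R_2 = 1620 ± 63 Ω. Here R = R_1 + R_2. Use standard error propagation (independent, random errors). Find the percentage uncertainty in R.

Absolute uncertainties add in quadrature for a linear combination:
  (δR_1)² = 28900;  (δR_2)² = 3970
δR = √(32900) = 181 Ω
R = 3590 Ω, so δR/R = 181/3590 = 0.0505.

5.05%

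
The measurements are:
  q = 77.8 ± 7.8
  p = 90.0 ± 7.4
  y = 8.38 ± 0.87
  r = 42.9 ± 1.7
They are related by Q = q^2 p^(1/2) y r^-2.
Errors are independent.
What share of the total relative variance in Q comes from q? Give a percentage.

68.2%

(δQ/Q)² = (2·δq/q)² + (½·δp/p)² + (1·δy/y)² + (-2·δr/r)²
  q term: (2×0.100)² = 0.0402
  p term: (0.5×0.0822)² = 0.00169
  y term: (1×0.104)² = 0.0108
  r term: (-2×0.0396)² = 0.00628
Total = 0.0590. Share from q = 0.0402/0.0590 = 0.682.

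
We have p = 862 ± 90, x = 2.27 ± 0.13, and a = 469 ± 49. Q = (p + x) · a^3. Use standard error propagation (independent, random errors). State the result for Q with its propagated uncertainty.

Let u = p + x = 864. δu = √(δp² + δx²) = √(8100 + 0.0169) = 90.0, so δu/u = 0.104.
Q is then a monomial in u, a:
δQ/Q = √((δu/u)² + (3·δa/a)²) = √(0.0108 + 0.0982) = 0.330
Q = 8.92e+10, so δQ = 0.330 × 8.92e+10 = 2.94e+10.

(8.92 ± 2.94) × 10^10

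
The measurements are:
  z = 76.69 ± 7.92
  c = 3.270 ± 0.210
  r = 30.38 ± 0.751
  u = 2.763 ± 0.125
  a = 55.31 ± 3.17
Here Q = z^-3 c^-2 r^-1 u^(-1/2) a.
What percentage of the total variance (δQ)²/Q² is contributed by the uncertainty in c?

14.1%

(δQ/Q)² = (-3·δz/z)² + (-2·δc/c)² + (-1·δr/r)² + (−½·δu/u)² + (1·δa/a)²
  z term: (-3×0.103)² = 0.0960
  c term: (-2×0.0642)² = 0.0165
  r term: (-1×0.0247)² = 0.000611
  u term: (-0.5×0.0452)² = 0.000512
  a term: (1×0.0573)² = 0.00328
Total = 0.117. Share from c = 0.0165/0.117 = 0.141.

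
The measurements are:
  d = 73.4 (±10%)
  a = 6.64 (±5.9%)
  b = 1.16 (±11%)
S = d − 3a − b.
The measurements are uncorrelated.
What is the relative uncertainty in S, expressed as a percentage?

14.2%

Absolute uncertainties add in quadrature for a linear combination:
  (δd)² = 53.9;  (3·δa)² = 1.38;  (δb)² = 0.0163
δS = √(55.3) = 7.43
S = 52.3, so δS/S = 7.43/52.3 = 0.142.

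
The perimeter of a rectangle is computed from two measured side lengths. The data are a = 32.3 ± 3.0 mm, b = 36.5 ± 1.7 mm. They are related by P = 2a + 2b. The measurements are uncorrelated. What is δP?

P is a linear combination, so absolute uncertainties add in quadrature:
  (2·δa)² = 36.0;  (2·δb)² = 11.6
δP = √(47.6) = 6.90 mm

6.90 mm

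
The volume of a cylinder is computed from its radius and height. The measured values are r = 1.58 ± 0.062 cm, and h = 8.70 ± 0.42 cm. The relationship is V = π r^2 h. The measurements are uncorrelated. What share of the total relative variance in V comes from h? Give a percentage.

27.5%

(δV/V)² = (2·δr/r)² + (1·δh/h)²
  r term: (2×0.0392)² = 0.00616
  h term: (1×0.0483)² = 0.00233
Total = 0.00849. Share from h = 0.00233/0.00849 = 0.275.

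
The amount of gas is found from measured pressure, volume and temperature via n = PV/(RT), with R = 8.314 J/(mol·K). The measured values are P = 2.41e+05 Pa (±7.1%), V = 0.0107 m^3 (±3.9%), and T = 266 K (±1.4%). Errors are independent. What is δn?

n is a product of powers, so relative uncertainties combine in quadrature:
  (1·δP/P)² = (1×0.0710)² = 0.00504;  (1·δV/V)² = (1×0.0390)² = 0.00152;  (-1·δT/T)² = (-1×0.0140)² = 0.000196
δn/n = √(0.00676) = 0.0822
n = 1.17 mol, so δn = 0.0822 × 1.17 = 0.0959 mol.

0.0959 mol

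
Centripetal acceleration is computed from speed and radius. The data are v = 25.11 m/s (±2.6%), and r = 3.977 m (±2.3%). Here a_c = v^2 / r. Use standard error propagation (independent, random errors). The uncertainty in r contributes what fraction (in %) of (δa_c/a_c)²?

16.4%

(δa_c/a_c)² = (2·δv/v)² + (-1·δr/r)²
  v term: (2×0.0260)² = 0.00270
  r term: (-1×0.0230)² = 0.000529
Total = 0.00323. Share from r = 0.000529/0.00323 = 0.164.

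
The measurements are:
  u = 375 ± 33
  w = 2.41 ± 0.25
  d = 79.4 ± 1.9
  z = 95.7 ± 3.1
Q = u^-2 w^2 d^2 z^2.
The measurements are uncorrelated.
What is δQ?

677

Each factor contributes (exponent × relative error)² to (δQ/Q)²:
  (-2·δu/u)² = (-2×0.0880)² = 0.0310;  (2·δw/w)² = (2×0.104)² = 0.0430;  (2·δd/d)² = (2×0.0239)² = 0.00229;  (2·δz/z)² = (2×0.0324)² = 0.00420
δQ/Q = √(0.0805) = 0.284
Q = 2380, so δQ = 0.284 × 2380 = 677.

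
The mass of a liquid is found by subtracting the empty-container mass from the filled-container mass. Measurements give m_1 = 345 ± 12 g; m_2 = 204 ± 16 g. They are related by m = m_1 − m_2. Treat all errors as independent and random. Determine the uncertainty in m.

20.0 g

Each term contributes (cᵢ δxᵢ)² to (δm)²:
  (δm_1)² = 144;  (δm_2)² = 256
δm = √(400) = 20.0 g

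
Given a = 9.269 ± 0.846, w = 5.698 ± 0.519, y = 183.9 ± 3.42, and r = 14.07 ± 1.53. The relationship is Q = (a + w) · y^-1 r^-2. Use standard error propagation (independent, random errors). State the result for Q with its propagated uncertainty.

Let u = a + w = 14.97. δu = √(δa² + δw²) = √(0.716 + 0.269) = 0.993, so δu/u = 0.0663.
Q is then a monomial in u, y, r:
δQ/Q = √((δu/u)² + (-1·δy/y)² + (-2·δr/r)²) = √(0.00440 + 0.000346 + 0.0473) = 0.228
Q = 0.0004111, so δQ = 0.228 × 0.0004111 = 9.38e-05.

(4.111 ± 0.938) × 10^-4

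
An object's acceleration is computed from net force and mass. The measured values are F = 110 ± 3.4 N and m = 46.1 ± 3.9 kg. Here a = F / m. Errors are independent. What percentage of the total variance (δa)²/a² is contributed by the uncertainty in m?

88.2%

(δa/a)² = (1·δF/F)² + (-1·δm/m)²
  F term: (1×0.0309)² = 0.000955
  m term: (-1×0.0846)² = 0.00716
Total = 0.00811. Share from m = 0.00716/0.00811 = 0.882.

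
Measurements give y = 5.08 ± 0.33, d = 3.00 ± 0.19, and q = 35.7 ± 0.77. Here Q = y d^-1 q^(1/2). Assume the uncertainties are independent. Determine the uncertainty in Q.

0.924

Each factor contributes (exponent × relative error)² to (δQ/Q)²:
  (1·δy/y)² = (1×0.0650)² = 0.00422;  (-1·δd/d)² = (-1×0.0633)² = 0.00401;  (½·δq/q)² = (0.5×0.0216)² = 0.000116
δQ/Q = √(0.00835) = 0.0914
Q = 10.1, so δQ = 0.0914 × 10.1 = 0.924.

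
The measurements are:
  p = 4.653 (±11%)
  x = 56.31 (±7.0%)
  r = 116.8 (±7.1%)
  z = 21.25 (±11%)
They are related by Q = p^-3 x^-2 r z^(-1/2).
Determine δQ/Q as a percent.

37.0%

Since Q is a product/quotient, work with relative uncertainties:
  (-3·δp/p)² = (-3×0.110)² = 0.109;  (-2·δx/x)² = (-2×0.0700)² = 0.0196;  (1·δr/r)² = (1×0.0710)² = 0.00504;  (−½·δz/z)² = (-0.5×0.110)² = 0.00302
δQ/Q = √(0.137) = 0.370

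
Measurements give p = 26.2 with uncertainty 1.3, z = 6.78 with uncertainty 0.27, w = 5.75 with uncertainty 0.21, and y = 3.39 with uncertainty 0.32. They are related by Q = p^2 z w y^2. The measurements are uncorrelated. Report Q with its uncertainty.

(3.08 ± 0.677) × 10^5

Products/powers → add relative errors in quadrature, weighted by exponent:
  (2·δp/p)² = (2×0.0496)² = 0.00985;  (1·δz/z)² = (1×0.0398)² = 0.00159;  (1·δw/w)² = (1×0.0365)² = 0.00133;  (2·δy/y)² = (2×0.0944)² = 0.0356
δQ/Q = √(0.0484) = 0.220
Q = 3.08e+05, so δQ = 0.220 × 3.08e+05 = 67700.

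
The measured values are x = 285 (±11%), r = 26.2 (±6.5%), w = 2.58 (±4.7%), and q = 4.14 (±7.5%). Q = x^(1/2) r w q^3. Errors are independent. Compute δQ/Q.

0.245

For a monomial Q ∝ x^(1/2), r, w, q^3, fractional errors add in quadrature:
  (½·δx/x)² = (0.5×0.110)² = 0.00302;  (1·δr/r)² = (1×0.0650)² = 0.00423;  (1·δw/w)² = (1×0.0470)² = 0.00221;  (3·δq/q)² = (3×0.0750)² = 0.0506
δQ/Q = √(0.0601) = 0.245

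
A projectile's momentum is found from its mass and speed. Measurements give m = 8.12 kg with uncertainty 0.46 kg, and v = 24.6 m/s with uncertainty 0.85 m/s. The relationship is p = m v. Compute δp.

Relative error in a monomial: (δp/p)² = Σ (nᵢ · δxᵢ/xᵢ)².
  (1·δm/m)² = (1×0.0567)² = 0.00321;  (1·δv/v)² = (1×0.0346)² = 0.00119
δp/p = √(0.00440) = 0.0664
p = 200 kg·m/s, so δp = 0.0664 × 200 = 13.3 kg·m/s.

13.3 kg·m/s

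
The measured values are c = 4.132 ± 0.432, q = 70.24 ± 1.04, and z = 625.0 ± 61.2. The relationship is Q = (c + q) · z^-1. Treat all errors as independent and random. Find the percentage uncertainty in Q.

Let u = c + q = 74.37. δu = √(δc² + δq²) = √(0.187 + 1.08) = 1.13, so δu/u = 0.0151.
Q is then a monomial in u, z:
δQ/Q = √((δu/u)² + (-1·δz/z)²) = √(0.000229 + 0.00959) = 0.0991

9.91%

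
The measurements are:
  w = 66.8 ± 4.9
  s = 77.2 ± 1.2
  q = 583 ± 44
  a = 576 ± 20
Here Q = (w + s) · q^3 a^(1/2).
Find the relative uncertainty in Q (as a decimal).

Let u = w + s = 144. δu = √(δw² + δs²) = √(24.0 + 1.44) = 5.04, so δu/u = 0.0350.
Q is then a monomial in u, q, a:
δQ/Q = √((δu/u)² + (3·δq/q)² + (½·δa/a)²) = √(0.00123 + 0.0513 + 0.000301) = 0.230

0.230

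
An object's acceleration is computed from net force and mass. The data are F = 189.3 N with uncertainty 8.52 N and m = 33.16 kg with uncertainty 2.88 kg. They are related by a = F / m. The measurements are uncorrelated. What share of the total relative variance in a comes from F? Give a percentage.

(δa/a)² = (1·δF/F)² + (-1·δm/m)²
  F term: (1×0.0450)² = 0.00203
  m term: (-1×0.0869)² = 0.00754
Total = 0.00957. Share from F = 0.00203/0.00957 = 0.212.

21.2%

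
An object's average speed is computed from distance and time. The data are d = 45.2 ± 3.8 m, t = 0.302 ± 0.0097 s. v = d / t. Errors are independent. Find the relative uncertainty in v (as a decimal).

0.0900

Products/powers → add relative errors in quadrature, weighted by exponent:
  (1·δd/d)² = (1×0.0841)² = 0.00707;  (-1·δt/t)² = (-1×0.0321)² = 0.00103
δv/v = √(0.00810) = 0.0900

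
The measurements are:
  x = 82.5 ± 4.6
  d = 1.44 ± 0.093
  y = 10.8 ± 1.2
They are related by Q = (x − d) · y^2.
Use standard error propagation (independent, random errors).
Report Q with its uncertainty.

9450 ± 2170

Let u = x − d = 81.1. δu = √(δx² + δd²) = √(21.2 + 0.00865) = 4.60, so δu/u = 0.0568.
Q is then a monomial in u, y:
δQ/Q = √((δu/u)² + (2·δy/y)²) = √(0.00322 + 0.0494) = 0.229
Q = 9450, so δQ = 0.229 × 9450 = 2170.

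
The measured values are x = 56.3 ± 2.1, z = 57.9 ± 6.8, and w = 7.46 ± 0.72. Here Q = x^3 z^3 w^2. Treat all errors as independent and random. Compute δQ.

For a monomial Q ∝ x^3, z^3, w^2, fractional errors add in quadrature:
  (3·δx/x)² = (3×0.0373)² = 0.0125;  (3·δz/z)² = (3×0.117)² = 0.124;  (2·δw/w)² = (2×0.0965)² = 0.0373
δQ/Q = √(0.174) = 0.417
Q = 1.93e+12, so δQ = 0.417 × 1.93e+12 = 8.04e+11.

8.04e+11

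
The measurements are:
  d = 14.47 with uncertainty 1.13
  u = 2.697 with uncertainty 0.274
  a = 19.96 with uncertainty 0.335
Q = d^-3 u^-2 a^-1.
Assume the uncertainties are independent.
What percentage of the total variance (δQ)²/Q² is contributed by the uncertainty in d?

56.9%

(δQ/Q)² = (-3·δd/d)² + (-2·δu/u)² + (-1·δa/a)²
  d term: (-3×0.0781)² = 0.0549
  u term: (-2×0.102)² = 0.0413
  a term: (-1×0.0168)² = 0.000282
Total = 0.0965. Share from d = 0.0549/0.0965 = 0.569.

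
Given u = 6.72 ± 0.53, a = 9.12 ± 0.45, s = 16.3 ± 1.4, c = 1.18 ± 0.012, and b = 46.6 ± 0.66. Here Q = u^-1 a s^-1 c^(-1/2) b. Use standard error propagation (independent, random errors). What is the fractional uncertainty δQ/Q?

Each factor contributes (exponent × relative error)² to (δQ/Q)²:
  (-1·δu/u)² = (-1×0.0789)² = 0.00622;  (1·δa/a)² = (1×0.0493)² = 0.00243;  (-1·δs/s)² = (-1×0.0859)² = 0.00738;  (−½·δc/c)² = (-0.5×0.0102)² = 2.59e-05;  (1·δb/b)² = (1×0.0142)² = 0.000201
δQ/Q = √(0.0163) = 0.128

0.128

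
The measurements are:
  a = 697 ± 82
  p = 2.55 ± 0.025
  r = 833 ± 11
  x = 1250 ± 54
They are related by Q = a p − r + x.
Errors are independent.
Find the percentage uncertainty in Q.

Let w = a·p = 1780. δw/w = √((1·δa/a)² + (1·δp/p)²) = √(0.0138 + 9.61e-05) = 0.118, so δw = 210.
Q = w − r + x: δQ = √(δw² + δr² + δx²) = √(44000 + 121 + 2920) = 217
Q = 2190, so δQ/Q = 217/2190 = 0.0989.

9.89%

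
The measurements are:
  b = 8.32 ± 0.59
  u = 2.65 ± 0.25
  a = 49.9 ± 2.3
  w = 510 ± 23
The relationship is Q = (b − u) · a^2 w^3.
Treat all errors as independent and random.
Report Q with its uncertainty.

Let h = b − u = 5.67. δh = √(δb² + δu²) = √(0.348 + 0.0625) = 0.641, so δh/h = 0.113.
Q is then a monomial in h, a, w:
δQ/Q = √((δh/h)² + (2·δa/a)² + (3·δw/w)²) = √(0.0128 + 0.00850 + 0.0183) = 0.199
Q = 1.87e+12, so δQ = 0.199 × 1.87e+12 = 3.73e+11.

(1.87 ± 0.373) × 10^12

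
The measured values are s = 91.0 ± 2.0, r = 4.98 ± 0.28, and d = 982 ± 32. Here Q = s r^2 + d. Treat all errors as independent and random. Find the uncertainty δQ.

Let p = s·r^2 = 2260. δp/p = √((1·δs/s)² + (2·δr/r)²) = √(0.000483 + 0.0126) = 0.115, so δp = 259.
Q = p + d: δQ = √(δp² + δd²) = √(66900 + 1020) = 261

261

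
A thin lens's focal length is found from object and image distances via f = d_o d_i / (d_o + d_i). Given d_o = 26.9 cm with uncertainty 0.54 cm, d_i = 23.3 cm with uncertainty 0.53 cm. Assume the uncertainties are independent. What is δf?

0.192 cm

∂f/∂d_o = (d_i/(d_o+d_i))² = 0.215;  ∂f/∂d_i = (d_o/(d_o+d_i))² = 0.287
δf = √((∂f/∂d_o · δd_o)² + (∂f/∂d_i · δd_i)²) = √(0.0135 + 0.0232) = 0.192 cm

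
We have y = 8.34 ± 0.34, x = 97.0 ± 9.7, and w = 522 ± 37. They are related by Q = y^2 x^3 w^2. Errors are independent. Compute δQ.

5.91e+12

Relative error in a monomial: (δQ/Q)² = Σ (nᵢ · δxᵢ/xᵢ)².
  (2·δy/y)² = (2×0.0408)² = 0.00665;  (3·δx/x)² = (3×0.100)² = 0.0900;  (2·δw/w)² = (2×0.0709)² = 0.0201
δQ/Q = √(0.117) = 0.342
Q = 1.73e+13, so δQ = 0.342 × 1.73e+13 = 5.91e+12.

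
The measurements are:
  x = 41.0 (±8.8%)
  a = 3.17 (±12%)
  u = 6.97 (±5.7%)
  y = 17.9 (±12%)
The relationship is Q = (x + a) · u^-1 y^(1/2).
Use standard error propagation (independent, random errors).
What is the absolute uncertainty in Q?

Let w = x + a = 44.2. δw = √(δx² + δa²) = √(13.0 + 0.145) = 3.63, so δw/w = 0.0821.
Q is then a monomial in w, u, y:
δQ/Q = √((δw/w)² + (-1·δu/u)² + (½·δy/y)²) = √(0.00675 + 0.00325 + 0.00360) = 0.117
Q = 26.8, so δQ = 0.117 × 26.8 = 3.13.

3.13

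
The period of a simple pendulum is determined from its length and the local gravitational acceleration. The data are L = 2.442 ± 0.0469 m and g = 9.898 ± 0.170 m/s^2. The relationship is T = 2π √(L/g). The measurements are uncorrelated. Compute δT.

Since T is a product/quotient, work with relative uncertainties:
  (½·δL/L)² = (0.5×0.0192)² = 9.22e-05;  (−½·δg/g)² = (-0.5×0.0172)² = 7.37e-05
δT/T = √(0.000166) = 0.0129
T = 3.121 s, so δT = 0.0129 × 3.121 = 0.0402 s.

0.0402 s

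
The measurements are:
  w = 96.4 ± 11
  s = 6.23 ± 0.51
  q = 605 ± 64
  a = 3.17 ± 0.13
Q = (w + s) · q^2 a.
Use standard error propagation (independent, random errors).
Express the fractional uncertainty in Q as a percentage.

Let u = w + s = 103. δu = √(δw² + δs²) = √(121 + 0.260) = 11.0, so δu/u = 0.107.
Q is then a monomial in u, q, a:
δQ/Q = √((δu/u)² + (2·δq/q)² + (1·δa/a)²) = √(0.0115 + 0.0448 + 0.00168) = 0.241

24.1%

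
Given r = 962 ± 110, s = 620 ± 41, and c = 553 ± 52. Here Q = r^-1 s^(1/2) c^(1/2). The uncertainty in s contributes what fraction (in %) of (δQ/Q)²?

(δQ/Q)² = (-1·δr/r)² + (½·δs/s)² + (½·δc/c)²
  r term: (-1×0.114)² = 0.0131
  s term: (0.5×0.0661)² = 0.00109
  c term: (0.5×0.0940)² = 0.00221
Total = 0.0164. Share from s = 0.00109/0.0164 = 0.0667.

6.67%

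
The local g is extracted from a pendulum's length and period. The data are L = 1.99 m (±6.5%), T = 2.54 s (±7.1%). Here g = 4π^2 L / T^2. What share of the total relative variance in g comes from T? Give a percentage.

(δg/g)² = (1·δL/L)² + (-2·δT/T)²
  L term: (1×0.0650)² = 0.00423
  T term: (-2×0.0710)² = 0.0202
Total = 0.0244. Share from T = 0.0202/0.0244 = 0.827.

82.7%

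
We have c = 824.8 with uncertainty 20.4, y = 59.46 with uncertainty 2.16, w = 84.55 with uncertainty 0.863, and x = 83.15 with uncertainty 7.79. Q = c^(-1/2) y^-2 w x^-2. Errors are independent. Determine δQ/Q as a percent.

20.2%

Relative error in a monomial: (δQ/Q)² = Σ (nᵢ · δxᵢ/xᵢ)².
  (−½·δc/c)² = (-0.5×0.0247)² = 0.000153;  (-2·δy/y)² = (-2×0.0363)² = 0.00528;  (1·δw/w)² = (1×0.0102)² = 0.000104;  (-2·δx/x)² = (-2×0.0937)² = 0.0351
δQ/Q = √(0.0406) = 0.202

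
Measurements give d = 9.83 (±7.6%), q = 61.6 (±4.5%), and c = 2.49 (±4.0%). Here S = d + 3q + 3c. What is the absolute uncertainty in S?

Absolute uncertainties add in quadrature for a linear combination:
  (δd)² = 0.558;  (3·δq)² = 69.2;  (3·δc)² = 0.0893
δS = √(69.8) = 8.35

8.35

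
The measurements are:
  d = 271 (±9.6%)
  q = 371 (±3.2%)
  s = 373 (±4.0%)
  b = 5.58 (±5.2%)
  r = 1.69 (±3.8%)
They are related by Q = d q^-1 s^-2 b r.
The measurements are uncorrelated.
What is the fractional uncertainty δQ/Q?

Since Q is a product/quotient, work with relative uncertainties:
  (1·δd/d)² = (1×0.0960)² = 0.00922;  (-1·δq/q)² = (-1×0.0320)² = 0.00102;  (-2·δs/s)² = (-2×0.0400)² = 0.00640;  (1·δb/b)² = (1×0.0520)² = 0.00270;  (1·δr/r)² = (1×0.0380)² = 0.00144
δQ/Q = √(0.0208) = 0.144

0.144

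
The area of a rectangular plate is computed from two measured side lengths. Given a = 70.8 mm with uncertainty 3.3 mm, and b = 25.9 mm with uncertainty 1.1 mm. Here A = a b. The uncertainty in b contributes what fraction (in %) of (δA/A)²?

45.4%

(δA/A)² = (1·δa/a)² + (1·δb/b)²
  a term: (1×0.0466)² = 0.00217
  b term: (1×0.0425)² = 0.00180
Total = 0.00398. Share from b = 0.00180/0.00398 = 0.454.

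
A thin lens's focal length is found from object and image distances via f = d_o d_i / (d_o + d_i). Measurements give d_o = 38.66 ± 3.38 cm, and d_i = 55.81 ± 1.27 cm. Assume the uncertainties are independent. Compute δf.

1.20 cm

∂f/∂d_o = (d_i/(d_o+d_i))² = 0.349;  ∂f/∂d_i = (d_o/(d_o+d_i))² = 0.167
δf = √((∂f/∂d_o · δd_o)² + (∂f/∂d_i · δd_i)²) = √(1.39 + 0.0452) = 1.20 cm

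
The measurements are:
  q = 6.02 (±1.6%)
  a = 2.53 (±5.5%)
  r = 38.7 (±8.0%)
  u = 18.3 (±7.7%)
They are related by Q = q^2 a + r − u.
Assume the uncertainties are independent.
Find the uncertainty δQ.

6.75

Let p = q^2·a = 91.7. δp/p = √((2·δq/q)² + (1·δa/a)²) = √(0.00102 + 0.00302) = 0.0636, so δp = 5.83.
Q = p + r − u: δQ = √(δp² + δr² + δu²) = √(34.0 + 9.59 + 1.99) = 6.75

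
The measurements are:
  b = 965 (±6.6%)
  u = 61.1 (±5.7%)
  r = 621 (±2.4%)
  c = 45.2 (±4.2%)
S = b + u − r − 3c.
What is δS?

Sums and differences: (δS)² = Σ (cᵢ δxᵢ)².
  (δb)² = 4060;  (δu)² = 12.1;  (δr)² = 222;  (3·δc)² = 32.4
δS = √(4320) = 65.8

65.8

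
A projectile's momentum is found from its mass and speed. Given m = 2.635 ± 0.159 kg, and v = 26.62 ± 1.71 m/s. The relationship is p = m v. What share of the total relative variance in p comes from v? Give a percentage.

(δp/p)² = (1·δm/m)² + (1·δv/v)²
  m term: (1×0.0603)² = 0.00364
  v term: (1×0.0642)² = 0.00413
Total = 0.00777. Share from v = 0.00413/0.00777 = 0.531.

53.1%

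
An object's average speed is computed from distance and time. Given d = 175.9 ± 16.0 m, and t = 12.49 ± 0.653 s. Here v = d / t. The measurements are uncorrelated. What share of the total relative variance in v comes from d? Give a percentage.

(δv/v)² = (1·δd/d)² + (-1·δt/t)²
  d term: (1×0.0910)² = 0.00827
  t term: (-1×0.0523)² = 0.00273
Total = 0.0110. Share from d = 0.00827/0.0110 = 0.752.

75.2%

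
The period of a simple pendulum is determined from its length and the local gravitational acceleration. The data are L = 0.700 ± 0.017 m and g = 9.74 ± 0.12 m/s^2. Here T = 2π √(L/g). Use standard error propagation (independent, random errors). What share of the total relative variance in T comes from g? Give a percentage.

20.5%

(δT/T)² = (½·δL/L)² + (−½·δg/g)²
  L term: (0.5×0.0243)² = 0.000147
  g term: (-0.5×0.0123)² = 3.79e-05
Total = 0.000185. Share from g = 3.79e-05/0.000185 = 0.205.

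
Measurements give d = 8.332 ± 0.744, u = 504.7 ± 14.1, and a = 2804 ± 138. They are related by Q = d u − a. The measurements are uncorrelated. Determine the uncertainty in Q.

Let p = d·u = 4205. δp/p = √((1·δd/d)² + (1·δu/u)²) = √(0.00797 + 0.000780) = 0.0936, so δp = 393.
Q = p − a: δQ = √(δp² + δa²) = √(1.55e+05 + 19000) = 417

417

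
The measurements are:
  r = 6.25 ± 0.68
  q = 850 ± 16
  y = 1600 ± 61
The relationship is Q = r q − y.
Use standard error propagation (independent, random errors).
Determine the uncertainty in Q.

590

Let p = r·q = 5310. δp/p = √((1·δr/r)² + (1·δq/q)²) = √(0.0118 + 0.000354) = 0.110, so δp = 587.
Q = p − y: δQ = √(δp² + δy²) = √(3.44e+05 + 3720) = 590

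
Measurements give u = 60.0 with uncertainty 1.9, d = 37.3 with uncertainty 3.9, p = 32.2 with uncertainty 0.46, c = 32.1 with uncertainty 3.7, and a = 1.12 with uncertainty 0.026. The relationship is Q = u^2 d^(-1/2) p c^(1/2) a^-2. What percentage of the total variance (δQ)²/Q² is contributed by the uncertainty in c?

(δQ/Q)² = (2·δu/u)² + (−½·δd/d)² + (1·δp/p)² + (½·δc/c)² + (-2·δa/a)²
  u term: (2×0.0317)² = 0.00401
  d term: (-0.5×0.105)² = 0.00273
  p term: (1×0.0143)² = 0.000204
  c term: (0.5×0.115)² = 0.00332
  a term: (-2×0.0232)² = 0.00216
Total = 0.0124. Share from c = 0.00332/0.0124 = 0.267.

26.7%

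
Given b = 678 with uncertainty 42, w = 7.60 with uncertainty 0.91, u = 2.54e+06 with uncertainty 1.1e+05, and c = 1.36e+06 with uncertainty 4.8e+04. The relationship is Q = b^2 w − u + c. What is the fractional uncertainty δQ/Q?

Let p = b^2·w = 3.49e+06. δp/p = √((2·δb/b)² + (1·δw/w)²) = √(0.0153 + 0.0143) = 0.172, so δp = 6.02e+05.
Q = p − u + c: δQ = √(δp² + δu² + δc²) = √(3.62e+11 + 1.21e+10 + 2.3e+09) = 6.14e+05
Q = 2.31e+06, so δQ/Q = 6.14e+05/2.31e+06 = 0.265.

0.265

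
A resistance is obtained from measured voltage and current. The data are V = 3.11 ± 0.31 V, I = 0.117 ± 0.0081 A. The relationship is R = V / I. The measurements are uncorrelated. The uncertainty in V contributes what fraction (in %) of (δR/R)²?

(δR/R)² = (1·δV/V)² + (-1·δI/I)²
  V term: (1×0.0997)² = 0.00994
  I term: (-1×0.0692)² = 0.00479
Total = 0.0147. Share from V = 0.00994/0.0147 = 0.675.

67.5%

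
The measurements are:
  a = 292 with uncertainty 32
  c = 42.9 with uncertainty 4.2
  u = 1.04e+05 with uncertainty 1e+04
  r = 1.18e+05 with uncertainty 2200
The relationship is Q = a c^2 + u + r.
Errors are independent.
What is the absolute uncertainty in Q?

Let p = a·c^2 = 5.37e+05. δp/p = √((1·δa/a)² + (2·δc/c)²) = √(0.0120 + 0.0383) = 0.224, so δp = 1.21e+05.
Q = p + u + r: δQ = √(δp² + δu² + δr²) = √(1.45e+10 + 1e+08 + 4.84e+06) = 1.21e+05

1.21e+05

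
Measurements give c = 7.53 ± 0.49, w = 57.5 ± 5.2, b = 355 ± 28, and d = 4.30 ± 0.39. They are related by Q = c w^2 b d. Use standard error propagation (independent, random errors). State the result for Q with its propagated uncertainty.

(3.80 ± 0.862) × 10^7

For a monomial Q ∝ c, w^2, b, d, fractional errors add in quadrature:
  (1·δc/c)² = (1×0.0651)² = 0.00423;  (2·δw/w)² = (2×0.0904)² = 0.0327;  (1·δb/b)² = (1×0.0789)² = 0.00622;  (1·δd/d)² = (1×0.0907)² = 0.00823
δQ/Q = √(0.0514) = 0.227
Q = 3.8e+07, so δQ = 0.227 × 3.8e+07 = 8.62e+06.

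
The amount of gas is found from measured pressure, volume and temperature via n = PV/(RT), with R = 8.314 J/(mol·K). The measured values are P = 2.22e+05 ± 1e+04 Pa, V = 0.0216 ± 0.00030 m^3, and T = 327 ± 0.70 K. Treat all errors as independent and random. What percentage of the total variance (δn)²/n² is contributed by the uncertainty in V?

(δn/n)² = (1·δP/P)² + (1·δV/V)² + (-1·δT/T)²
  P term: (1×0.0450)² = 0.00203
  V term: (1×0.0139)² = 0.000193
  T term: (-1×0.00214)² = 4.58e-06
Total = 0.00223. Share from V = 0.000193/0.00223 = 0.0866.

8.66%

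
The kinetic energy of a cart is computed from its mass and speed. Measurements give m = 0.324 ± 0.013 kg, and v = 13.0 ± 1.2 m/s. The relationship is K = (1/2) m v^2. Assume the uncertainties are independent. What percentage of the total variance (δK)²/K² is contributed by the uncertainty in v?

95.5%

(δK/K)² = (1·δm/m)² + (2·δv/v)²
  m term: (1×0.0401)² = 0.00161
  v term: (2×0.0923)² = 0.0341
Total = 0.0357. Share from v = 0.0341/0.0357 = 0.955.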